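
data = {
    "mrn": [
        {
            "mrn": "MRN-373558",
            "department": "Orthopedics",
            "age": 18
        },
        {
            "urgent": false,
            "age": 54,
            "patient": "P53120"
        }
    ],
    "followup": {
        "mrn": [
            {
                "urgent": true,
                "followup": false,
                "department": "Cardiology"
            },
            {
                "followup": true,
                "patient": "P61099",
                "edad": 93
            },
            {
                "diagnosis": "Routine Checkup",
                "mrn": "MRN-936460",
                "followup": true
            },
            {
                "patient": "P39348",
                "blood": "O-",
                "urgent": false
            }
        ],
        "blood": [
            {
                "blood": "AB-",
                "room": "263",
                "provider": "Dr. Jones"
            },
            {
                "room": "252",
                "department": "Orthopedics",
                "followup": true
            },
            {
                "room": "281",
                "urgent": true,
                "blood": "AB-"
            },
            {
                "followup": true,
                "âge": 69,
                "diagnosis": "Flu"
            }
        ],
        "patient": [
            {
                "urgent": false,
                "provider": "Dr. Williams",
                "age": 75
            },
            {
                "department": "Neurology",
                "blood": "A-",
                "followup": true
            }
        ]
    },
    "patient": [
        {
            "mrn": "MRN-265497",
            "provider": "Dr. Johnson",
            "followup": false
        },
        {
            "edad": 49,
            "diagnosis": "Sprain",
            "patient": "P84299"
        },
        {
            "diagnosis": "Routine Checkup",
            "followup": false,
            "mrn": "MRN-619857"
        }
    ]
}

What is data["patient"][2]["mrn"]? "MRN-619857"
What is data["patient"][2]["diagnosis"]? "Routine Checkup"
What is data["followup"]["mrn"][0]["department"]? "Cardiology"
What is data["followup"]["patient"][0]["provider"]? "Dr. Williams"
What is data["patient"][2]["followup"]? False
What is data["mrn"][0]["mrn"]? "MRN-373558"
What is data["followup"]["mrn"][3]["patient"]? "P39348"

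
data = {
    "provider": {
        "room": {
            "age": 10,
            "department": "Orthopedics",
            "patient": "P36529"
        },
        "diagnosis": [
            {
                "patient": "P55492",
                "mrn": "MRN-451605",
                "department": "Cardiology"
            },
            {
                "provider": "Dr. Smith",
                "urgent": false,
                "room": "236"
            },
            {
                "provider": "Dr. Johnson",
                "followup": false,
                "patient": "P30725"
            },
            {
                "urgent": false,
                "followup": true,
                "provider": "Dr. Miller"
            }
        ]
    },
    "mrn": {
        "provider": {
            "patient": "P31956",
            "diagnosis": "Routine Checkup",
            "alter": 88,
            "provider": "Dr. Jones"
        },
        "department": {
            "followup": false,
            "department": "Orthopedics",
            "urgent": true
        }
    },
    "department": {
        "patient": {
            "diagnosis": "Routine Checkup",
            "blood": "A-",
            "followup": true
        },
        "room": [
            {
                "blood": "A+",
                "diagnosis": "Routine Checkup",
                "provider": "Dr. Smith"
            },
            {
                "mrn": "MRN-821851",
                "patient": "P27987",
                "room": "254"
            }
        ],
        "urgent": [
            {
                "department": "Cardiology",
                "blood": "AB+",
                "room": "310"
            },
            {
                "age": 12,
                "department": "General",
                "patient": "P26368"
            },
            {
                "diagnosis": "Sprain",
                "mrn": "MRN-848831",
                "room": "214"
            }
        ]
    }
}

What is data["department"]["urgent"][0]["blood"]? "AB+"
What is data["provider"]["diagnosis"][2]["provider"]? "Dr. Johnson"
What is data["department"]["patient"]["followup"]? True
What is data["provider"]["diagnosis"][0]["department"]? "Cardiology"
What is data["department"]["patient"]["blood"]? "A-"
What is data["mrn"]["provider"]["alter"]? 88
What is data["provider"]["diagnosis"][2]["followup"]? False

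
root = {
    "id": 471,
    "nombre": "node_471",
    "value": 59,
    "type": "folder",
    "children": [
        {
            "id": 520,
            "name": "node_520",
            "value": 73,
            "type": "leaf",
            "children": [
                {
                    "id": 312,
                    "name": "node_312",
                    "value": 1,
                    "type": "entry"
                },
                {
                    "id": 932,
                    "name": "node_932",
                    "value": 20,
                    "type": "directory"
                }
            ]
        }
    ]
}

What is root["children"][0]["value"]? 73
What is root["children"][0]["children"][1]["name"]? "node_932"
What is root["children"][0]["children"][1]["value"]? 20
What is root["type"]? "folder"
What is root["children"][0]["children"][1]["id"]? 932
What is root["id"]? 471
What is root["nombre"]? "node_471"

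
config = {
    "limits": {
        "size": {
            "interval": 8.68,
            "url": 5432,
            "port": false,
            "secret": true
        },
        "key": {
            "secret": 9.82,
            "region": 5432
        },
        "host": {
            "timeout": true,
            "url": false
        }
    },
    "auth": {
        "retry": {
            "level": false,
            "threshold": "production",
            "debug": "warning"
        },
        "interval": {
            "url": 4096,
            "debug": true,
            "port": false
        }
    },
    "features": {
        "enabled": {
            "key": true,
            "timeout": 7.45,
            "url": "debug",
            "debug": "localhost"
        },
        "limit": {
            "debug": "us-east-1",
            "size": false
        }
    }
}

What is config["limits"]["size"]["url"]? 5432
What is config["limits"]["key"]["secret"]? 9.82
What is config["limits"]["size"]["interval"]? 8.68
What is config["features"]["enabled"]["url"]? "debug"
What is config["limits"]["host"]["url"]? False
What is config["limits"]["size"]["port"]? False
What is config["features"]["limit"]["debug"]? "us-east-1"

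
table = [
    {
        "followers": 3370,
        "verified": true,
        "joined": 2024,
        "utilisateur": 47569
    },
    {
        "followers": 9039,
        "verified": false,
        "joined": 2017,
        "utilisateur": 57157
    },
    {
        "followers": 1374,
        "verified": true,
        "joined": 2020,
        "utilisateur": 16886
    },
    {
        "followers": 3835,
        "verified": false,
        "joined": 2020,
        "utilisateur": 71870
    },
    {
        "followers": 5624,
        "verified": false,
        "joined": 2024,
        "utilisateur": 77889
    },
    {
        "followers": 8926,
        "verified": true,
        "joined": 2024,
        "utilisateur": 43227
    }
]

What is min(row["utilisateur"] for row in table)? 16886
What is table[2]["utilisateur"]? 16886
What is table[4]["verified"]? False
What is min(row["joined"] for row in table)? 2017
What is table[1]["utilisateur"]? 57157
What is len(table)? 6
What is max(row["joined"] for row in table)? 2024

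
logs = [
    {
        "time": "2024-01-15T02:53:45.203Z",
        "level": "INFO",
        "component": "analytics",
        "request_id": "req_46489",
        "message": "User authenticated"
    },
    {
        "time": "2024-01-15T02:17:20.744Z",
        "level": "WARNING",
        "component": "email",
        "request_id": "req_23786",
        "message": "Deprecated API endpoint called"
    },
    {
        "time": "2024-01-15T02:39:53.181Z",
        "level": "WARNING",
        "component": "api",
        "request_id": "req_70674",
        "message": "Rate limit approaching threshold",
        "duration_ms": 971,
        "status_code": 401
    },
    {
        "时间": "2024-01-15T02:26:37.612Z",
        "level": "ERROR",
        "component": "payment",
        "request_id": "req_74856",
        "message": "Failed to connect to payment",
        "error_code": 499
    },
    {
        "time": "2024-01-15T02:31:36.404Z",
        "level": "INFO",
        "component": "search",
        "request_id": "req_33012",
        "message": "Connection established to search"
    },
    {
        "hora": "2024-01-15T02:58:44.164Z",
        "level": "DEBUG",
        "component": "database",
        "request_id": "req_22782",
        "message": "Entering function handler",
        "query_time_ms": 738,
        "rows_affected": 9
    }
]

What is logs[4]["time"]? "2024-01-15T02:31:36.404Z"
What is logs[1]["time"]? "2024-01-15T02:17:20.744Z"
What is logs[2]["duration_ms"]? 971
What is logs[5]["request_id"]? "req_22782"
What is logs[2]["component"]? "api"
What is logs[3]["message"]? "Failed to connect to payment"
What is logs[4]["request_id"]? "req_33012"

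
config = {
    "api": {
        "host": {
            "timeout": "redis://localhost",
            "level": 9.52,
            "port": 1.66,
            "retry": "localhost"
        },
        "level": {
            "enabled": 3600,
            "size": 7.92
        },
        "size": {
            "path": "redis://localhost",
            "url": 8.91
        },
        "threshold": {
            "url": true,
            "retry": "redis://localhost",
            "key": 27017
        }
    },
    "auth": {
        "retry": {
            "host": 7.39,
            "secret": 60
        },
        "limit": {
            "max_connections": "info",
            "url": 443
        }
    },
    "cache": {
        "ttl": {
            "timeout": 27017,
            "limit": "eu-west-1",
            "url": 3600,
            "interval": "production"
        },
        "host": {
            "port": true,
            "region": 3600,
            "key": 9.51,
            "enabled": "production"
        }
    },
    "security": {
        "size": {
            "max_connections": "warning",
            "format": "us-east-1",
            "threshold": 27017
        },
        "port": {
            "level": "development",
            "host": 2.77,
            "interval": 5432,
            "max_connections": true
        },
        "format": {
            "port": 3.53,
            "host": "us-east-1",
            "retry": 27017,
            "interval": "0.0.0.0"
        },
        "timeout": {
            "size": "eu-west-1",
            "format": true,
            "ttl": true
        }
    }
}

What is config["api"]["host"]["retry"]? "localhost"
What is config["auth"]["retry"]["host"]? 7.39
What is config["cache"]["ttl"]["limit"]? "eu-west-1"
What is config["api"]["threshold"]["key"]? 27017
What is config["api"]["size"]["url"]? 8.91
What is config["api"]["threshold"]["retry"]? "redis://localhost"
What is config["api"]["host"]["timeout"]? "redis://localhost"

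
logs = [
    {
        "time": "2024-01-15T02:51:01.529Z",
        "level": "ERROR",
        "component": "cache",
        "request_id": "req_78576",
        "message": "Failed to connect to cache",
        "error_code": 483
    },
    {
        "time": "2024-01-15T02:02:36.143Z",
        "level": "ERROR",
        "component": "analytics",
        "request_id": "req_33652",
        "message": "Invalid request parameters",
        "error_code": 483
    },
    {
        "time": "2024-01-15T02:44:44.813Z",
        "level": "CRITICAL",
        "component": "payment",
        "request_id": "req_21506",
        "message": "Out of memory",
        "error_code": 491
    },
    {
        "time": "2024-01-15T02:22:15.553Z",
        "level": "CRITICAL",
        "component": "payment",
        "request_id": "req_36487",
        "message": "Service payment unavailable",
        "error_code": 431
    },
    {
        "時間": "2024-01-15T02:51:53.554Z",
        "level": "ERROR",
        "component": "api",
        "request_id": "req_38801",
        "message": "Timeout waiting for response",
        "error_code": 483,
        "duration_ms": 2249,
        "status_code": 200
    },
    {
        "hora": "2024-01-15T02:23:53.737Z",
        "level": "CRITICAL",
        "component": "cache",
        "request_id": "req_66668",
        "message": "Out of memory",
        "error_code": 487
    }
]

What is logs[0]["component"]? "cache"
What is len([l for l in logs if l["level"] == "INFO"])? 0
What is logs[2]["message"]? "Out of memory"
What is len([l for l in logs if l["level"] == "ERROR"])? 3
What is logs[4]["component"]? "api"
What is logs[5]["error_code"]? 487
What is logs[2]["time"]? "2024-01-15T02:44:44.813Z"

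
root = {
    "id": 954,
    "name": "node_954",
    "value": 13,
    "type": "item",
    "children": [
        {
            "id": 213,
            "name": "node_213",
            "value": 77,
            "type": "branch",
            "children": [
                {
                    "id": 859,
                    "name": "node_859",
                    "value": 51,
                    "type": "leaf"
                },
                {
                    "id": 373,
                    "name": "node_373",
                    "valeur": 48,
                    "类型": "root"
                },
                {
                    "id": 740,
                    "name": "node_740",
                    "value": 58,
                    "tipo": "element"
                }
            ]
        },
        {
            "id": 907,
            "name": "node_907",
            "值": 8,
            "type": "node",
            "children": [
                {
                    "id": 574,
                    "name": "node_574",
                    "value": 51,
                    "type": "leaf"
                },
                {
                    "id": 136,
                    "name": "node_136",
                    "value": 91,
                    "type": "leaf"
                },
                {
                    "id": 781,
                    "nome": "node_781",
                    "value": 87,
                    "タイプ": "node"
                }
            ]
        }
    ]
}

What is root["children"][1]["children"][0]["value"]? 51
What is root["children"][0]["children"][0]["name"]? "node_859"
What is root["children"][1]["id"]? 907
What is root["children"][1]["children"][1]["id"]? 136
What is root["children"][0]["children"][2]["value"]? 58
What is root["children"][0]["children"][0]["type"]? "leaf"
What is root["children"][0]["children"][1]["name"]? "node_373"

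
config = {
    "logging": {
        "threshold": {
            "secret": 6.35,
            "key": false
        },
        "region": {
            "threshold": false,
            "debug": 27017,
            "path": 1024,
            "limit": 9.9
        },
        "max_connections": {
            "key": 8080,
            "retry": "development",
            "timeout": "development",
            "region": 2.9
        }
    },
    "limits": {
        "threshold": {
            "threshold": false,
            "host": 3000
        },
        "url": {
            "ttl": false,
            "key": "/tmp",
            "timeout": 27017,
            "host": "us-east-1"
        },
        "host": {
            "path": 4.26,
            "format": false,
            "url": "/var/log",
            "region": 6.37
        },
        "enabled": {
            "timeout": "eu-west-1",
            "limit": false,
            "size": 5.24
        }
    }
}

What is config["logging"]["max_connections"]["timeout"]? "development"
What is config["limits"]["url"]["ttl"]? False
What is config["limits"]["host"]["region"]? 6.37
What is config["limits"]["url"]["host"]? "us-east-1"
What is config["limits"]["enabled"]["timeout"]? "eu-west-1"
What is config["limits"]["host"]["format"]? False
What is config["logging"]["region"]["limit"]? 9.9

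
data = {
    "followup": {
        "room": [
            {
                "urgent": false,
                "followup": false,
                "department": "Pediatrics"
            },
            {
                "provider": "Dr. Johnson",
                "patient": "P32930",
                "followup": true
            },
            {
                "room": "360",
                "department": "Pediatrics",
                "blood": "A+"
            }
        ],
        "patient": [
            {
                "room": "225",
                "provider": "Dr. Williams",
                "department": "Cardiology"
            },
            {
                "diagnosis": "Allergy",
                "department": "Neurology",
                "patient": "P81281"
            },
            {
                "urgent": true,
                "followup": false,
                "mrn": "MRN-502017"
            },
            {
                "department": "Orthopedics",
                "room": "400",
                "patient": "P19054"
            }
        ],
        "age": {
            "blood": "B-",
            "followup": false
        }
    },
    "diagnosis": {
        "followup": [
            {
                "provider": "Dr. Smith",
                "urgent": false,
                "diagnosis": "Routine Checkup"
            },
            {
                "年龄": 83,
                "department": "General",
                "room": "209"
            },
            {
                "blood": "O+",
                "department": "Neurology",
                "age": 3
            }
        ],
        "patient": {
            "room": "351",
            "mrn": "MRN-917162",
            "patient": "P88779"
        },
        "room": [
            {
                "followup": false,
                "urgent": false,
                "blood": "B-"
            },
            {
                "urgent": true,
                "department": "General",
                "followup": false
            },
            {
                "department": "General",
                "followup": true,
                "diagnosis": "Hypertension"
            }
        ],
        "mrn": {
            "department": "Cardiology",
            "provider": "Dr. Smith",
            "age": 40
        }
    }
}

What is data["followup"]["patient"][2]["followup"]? False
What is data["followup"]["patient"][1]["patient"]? "P81281"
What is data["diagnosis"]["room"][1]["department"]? "General"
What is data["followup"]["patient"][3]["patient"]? "P19054"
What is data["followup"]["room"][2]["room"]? "360"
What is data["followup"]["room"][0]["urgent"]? False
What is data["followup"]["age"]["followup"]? False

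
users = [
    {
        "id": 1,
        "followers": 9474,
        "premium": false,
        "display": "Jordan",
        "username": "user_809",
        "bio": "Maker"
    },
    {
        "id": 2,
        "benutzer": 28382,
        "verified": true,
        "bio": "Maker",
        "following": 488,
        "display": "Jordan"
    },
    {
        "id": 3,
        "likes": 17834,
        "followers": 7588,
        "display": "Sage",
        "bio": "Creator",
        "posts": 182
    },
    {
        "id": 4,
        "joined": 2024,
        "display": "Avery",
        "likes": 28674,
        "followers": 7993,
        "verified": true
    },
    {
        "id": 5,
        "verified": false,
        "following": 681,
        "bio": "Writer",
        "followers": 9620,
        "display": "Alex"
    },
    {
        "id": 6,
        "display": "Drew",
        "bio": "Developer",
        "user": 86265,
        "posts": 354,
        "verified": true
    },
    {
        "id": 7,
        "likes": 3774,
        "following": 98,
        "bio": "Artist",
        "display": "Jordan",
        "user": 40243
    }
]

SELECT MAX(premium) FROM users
False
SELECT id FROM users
[1, 2, 3, 4, 5, 6, 7]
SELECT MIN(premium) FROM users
False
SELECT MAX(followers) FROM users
9620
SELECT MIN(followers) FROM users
7588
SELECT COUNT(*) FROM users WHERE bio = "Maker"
2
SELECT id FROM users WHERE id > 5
[6, 7]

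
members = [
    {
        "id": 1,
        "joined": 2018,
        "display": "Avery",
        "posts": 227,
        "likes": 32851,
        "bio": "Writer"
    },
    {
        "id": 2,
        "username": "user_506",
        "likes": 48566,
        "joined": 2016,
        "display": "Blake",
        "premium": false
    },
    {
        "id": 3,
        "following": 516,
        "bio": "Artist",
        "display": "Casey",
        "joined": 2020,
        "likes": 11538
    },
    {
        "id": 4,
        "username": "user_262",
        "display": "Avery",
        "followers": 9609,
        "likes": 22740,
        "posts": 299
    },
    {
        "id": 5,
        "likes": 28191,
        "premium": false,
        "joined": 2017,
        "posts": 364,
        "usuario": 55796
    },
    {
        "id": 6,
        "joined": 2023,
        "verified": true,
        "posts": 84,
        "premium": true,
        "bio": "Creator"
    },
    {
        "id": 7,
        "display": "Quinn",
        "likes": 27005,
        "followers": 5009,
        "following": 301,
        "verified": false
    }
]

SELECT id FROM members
[1, 2, 3, 4, 5, 6, 7]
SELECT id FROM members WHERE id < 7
[1, 2, 3, 4, 5, 6]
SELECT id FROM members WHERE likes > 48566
[]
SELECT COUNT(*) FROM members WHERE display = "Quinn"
1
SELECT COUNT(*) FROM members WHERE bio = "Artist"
1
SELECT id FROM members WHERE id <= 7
[1, 2, 3, 4, 5, 6, 7]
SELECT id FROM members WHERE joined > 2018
[3, 6]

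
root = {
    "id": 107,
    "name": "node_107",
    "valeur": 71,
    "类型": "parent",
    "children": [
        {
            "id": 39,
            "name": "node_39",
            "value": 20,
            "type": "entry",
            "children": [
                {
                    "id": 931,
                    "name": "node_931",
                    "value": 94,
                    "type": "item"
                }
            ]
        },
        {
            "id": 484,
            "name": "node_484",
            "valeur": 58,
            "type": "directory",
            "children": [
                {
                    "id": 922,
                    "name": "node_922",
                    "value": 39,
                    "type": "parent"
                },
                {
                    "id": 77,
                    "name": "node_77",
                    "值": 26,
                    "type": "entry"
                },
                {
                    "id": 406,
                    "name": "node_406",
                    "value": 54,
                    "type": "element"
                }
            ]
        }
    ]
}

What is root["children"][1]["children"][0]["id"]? 922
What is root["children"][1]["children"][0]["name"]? "node_922"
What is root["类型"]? "parent"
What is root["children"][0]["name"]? "node_39"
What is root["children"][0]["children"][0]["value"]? 94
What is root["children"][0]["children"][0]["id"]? 931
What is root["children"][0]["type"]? "entry"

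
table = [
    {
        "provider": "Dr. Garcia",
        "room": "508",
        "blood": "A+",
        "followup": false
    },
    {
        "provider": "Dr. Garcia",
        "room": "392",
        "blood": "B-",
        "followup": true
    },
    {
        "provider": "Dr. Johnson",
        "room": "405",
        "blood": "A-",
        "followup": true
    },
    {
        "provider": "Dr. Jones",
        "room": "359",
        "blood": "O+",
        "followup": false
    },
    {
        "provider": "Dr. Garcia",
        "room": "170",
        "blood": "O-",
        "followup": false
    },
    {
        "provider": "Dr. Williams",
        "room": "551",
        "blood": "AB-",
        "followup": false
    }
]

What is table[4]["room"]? "170"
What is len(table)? 6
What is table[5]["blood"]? "AB-"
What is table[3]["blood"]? "O+"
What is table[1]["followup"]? True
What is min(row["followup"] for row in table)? False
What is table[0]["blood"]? "A+"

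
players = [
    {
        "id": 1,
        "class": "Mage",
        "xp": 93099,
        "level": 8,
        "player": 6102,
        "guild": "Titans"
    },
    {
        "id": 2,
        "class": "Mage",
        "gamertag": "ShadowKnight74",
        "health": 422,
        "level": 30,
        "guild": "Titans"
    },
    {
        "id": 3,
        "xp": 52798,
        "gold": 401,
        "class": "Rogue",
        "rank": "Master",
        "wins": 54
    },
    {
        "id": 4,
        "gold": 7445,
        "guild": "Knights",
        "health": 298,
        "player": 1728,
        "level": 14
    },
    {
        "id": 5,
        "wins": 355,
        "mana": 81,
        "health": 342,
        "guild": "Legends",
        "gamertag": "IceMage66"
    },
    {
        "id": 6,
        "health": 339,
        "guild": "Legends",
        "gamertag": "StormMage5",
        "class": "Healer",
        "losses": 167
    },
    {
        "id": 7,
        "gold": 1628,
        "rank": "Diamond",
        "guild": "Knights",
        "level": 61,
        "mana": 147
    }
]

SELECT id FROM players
[1, 2, 3, 4, 5, 6, 7]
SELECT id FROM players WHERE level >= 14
[2, 4, 7]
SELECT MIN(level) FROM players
8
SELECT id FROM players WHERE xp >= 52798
[1, 3]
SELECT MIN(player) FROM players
1728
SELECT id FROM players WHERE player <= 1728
[4]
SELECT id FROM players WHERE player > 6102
[]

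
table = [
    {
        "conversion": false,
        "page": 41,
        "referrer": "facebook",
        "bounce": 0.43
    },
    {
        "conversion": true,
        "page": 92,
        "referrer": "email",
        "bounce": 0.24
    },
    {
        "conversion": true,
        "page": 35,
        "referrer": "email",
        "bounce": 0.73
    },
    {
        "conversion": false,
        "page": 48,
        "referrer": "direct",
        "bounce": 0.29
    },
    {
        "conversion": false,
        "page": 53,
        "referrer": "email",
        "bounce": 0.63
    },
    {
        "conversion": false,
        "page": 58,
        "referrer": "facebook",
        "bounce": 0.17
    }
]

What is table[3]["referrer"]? "direct"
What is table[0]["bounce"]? 0.43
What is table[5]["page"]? 58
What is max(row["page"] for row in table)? 92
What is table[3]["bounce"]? 0.29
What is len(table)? 6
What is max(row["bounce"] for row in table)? 0.73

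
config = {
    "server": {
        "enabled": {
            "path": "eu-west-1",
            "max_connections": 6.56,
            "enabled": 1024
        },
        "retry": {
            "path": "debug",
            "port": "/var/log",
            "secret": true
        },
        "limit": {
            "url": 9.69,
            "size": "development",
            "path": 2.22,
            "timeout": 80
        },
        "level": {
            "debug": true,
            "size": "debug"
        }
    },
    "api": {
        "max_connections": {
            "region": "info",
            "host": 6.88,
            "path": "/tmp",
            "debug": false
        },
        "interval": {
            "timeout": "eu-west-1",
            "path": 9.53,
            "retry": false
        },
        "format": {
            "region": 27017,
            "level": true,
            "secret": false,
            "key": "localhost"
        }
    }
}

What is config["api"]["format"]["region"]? 27017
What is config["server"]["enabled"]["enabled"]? 1024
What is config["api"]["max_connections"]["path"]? "/tmp"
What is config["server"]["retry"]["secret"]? True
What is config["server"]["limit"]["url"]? 9.69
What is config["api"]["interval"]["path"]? 9.53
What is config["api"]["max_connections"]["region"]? "info"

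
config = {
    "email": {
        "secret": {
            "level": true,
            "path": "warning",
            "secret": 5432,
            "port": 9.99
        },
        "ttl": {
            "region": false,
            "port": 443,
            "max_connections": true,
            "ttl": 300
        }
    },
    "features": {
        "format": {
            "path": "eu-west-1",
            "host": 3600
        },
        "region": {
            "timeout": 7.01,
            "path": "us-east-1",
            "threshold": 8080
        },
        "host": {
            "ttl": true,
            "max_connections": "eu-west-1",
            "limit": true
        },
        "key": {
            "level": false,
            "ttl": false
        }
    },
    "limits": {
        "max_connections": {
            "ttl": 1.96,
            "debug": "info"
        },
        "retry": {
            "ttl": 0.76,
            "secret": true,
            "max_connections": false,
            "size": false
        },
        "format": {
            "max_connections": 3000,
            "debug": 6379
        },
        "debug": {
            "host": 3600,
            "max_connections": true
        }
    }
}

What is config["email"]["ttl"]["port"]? 443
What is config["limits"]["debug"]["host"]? 3600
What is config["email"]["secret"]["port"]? 9.99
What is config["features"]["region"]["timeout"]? 7.01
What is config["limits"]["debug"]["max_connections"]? True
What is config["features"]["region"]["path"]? "us-east-1"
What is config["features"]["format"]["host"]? 3600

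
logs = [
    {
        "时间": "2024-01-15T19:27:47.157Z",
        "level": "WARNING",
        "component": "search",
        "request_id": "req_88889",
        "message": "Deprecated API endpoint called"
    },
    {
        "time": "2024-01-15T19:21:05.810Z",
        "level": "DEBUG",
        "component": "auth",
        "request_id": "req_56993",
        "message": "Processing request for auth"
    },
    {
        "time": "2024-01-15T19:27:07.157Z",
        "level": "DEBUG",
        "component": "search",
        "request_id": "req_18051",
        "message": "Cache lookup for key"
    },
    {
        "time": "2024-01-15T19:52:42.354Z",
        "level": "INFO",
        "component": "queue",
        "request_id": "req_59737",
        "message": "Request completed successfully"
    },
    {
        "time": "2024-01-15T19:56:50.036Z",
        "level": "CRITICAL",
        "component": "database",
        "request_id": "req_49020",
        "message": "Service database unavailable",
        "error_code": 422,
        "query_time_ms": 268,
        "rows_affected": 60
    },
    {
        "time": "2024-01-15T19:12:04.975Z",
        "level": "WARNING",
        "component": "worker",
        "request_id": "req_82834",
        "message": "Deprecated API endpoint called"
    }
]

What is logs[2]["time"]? "2024-01-15T19:27:07.157Z"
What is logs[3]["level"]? "INFO"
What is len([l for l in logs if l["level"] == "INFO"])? 1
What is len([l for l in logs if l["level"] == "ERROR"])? 0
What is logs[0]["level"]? "WARNING"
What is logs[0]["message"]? "Deprecated API endpoint called"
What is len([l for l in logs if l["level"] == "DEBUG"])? 2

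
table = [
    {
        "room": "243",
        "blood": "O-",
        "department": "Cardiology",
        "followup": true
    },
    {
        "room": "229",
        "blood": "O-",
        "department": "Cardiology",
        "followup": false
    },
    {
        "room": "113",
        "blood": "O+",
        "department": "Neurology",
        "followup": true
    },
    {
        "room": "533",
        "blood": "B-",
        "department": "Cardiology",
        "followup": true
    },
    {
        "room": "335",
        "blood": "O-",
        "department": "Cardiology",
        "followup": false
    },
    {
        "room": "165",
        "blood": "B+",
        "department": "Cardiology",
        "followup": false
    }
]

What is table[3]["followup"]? True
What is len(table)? 6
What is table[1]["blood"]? "O-"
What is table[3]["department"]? "Cardiology"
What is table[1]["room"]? "229"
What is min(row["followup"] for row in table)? False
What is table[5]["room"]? "165"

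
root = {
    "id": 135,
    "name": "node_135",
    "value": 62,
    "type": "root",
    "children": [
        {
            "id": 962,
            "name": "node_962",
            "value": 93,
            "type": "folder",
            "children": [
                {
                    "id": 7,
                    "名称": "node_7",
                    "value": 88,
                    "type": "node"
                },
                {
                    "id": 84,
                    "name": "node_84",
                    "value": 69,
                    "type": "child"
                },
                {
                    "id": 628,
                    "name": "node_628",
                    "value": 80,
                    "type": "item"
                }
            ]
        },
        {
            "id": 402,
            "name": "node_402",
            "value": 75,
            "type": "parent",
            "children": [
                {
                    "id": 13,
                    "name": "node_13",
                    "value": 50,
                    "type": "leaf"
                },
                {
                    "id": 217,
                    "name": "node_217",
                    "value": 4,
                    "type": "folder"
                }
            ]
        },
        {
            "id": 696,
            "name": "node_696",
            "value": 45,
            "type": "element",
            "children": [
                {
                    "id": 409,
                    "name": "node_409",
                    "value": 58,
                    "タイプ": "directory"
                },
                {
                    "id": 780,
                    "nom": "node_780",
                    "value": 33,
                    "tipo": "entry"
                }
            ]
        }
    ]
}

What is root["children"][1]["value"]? 75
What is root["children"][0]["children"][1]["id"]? 84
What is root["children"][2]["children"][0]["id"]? 409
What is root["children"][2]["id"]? 696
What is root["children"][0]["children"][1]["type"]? "child"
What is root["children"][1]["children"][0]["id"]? 13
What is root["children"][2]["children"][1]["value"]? 33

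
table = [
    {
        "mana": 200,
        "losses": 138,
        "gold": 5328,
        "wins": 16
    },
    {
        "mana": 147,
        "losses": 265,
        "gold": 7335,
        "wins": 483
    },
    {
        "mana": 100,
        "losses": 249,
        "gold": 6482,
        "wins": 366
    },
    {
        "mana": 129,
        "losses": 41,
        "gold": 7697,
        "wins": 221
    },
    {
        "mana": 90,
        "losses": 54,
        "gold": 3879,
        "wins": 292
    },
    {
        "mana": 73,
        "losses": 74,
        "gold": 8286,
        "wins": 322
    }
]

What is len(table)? 6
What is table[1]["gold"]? 7335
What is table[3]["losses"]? 41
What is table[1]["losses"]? 265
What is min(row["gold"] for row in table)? 3879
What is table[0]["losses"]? 138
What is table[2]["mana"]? 100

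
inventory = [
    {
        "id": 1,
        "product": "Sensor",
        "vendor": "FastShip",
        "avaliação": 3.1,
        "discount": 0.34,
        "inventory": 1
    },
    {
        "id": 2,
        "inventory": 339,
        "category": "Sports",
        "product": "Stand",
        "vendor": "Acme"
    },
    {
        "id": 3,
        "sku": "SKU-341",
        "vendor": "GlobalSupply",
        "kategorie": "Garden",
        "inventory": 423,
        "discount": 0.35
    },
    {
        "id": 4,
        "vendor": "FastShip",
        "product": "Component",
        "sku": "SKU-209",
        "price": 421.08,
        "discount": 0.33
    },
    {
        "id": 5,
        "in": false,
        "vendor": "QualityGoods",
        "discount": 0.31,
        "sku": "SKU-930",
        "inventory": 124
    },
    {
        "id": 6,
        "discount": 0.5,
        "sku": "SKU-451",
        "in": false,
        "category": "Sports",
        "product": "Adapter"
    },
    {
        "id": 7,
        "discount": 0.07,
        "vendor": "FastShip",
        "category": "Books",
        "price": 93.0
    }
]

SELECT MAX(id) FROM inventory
7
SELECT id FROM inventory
[1, 2, 3, 4, 5, 6, 7]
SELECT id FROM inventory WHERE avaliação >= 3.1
[1]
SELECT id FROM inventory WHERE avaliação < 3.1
[]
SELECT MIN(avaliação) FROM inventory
3.1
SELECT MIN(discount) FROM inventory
0.07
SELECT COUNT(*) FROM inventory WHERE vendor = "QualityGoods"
1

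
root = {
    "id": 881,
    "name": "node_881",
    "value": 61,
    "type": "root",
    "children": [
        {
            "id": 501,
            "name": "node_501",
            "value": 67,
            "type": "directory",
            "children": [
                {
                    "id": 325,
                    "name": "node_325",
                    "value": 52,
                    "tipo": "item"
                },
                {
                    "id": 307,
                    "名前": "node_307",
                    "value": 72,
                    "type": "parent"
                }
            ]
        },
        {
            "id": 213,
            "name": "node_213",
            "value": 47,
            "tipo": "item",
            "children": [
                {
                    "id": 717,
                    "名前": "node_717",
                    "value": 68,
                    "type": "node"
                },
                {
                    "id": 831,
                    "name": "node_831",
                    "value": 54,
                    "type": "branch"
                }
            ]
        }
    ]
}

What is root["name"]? "node_881"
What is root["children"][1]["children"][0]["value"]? 68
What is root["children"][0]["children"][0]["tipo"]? "item"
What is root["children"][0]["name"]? "node_501"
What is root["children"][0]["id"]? 501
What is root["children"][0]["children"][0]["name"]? "node_325"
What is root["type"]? "root"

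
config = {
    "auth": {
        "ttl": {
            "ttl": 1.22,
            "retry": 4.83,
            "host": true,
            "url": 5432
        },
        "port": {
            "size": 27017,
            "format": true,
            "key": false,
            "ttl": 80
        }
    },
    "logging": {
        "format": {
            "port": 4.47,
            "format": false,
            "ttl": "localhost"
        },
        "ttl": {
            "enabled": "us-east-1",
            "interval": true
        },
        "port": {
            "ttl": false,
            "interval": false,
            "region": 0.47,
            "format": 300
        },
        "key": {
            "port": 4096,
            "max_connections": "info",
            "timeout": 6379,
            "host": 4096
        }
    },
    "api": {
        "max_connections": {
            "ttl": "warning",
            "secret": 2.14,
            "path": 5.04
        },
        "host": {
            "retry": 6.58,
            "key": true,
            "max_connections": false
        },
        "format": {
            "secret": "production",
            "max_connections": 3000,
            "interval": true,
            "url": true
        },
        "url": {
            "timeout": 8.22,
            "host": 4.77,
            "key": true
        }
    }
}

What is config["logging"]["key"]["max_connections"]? "info"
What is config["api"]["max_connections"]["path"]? 5.04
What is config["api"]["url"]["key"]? True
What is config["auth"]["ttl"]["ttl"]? 1.22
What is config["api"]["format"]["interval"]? True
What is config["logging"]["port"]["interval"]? False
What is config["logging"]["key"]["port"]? 4096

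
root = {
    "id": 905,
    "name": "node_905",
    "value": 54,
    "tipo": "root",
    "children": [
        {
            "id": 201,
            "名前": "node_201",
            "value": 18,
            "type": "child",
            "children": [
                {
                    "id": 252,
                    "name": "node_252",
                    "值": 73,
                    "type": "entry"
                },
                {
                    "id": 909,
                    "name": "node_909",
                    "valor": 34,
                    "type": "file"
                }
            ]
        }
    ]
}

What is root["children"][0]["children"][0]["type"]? "entry"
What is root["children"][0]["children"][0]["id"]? 252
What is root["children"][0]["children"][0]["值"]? 73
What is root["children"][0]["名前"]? "node_201"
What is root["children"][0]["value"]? 18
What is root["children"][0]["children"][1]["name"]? "node_909"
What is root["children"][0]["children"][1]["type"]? "file"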